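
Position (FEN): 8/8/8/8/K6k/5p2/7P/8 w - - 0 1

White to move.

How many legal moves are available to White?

White to move; king on a4.
In check: no.
Legal moves: Kb5, Ka5, Kb4, Kb3, Ka3, h3.
Count: 6.

6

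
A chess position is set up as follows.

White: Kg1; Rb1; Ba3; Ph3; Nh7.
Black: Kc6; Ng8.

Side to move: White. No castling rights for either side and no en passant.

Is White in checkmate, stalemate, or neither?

neither

White to move; white king on g1.
In check: no.
Legal moves for White include: Nf8, Nf6, Ng5, Bf8, Be7, Bd6, Bc5, Bb4, Bb2, Bc1, Kh2, Kg2, Kf2, Kh1, Kf1, Rb8, Rb7, Rb6+, ... (list truncated; more exist).
White has legal moves and is not in check → neither.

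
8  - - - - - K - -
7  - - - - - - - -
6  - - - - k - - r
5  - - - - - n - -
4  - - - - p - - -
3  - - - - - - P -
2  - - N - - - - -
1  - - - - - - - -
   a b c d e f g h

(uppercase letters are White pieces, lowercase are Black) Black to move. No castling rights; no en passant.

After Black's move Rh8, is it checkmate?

yes

After Rh8: white king on f8; in check: yes, from the black rook on h8.
King squares — e7: attacked by Nf5; f7: attacked by Ke6; g7: attacked by Nf5; e8: attacked by Rh8; g8: attacked by Rh8.
White has no legal moves → checkmate.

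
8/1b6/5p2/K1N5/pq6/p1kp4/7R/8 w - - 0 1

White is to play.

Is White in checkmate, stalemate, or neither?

White to move; white king on a5.
In check: yes, from the black queen on b4.
King squares — a4: attacked by Qb4; b4: attacked by Kc3; b5: attacked by Qb4; a6: attacked by Bb7; b6: attacked by Qb4.
Legal moves for White: none.
In check with no legal moves → checkmate.

checkmate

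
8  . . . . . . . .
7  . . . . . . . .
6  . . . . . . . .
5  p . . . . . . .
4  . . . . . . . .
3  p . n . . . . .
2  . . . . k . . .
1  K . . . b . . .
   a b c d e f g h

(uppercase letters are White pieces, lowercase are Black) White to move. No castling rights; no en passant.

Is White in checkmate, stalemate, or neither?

stalemate

White to move; white king on a1.
In check: no.
King squares — b1: attacked by Nc3; a2: attacked by Nc3; b2: attacked by Pa3.
Legal moves for White: none.
Not in check and no legal moves → stalemate.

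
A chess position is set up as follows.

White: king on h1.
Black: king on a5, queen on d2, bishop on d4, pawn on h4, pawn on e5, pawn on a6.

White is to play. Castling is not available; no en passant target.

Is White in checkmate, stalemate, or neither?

stalemate

White to move; white king on h1.
In check: no.
King squares — g1: attacked by Bd4; g2: attacked by Qd2; h2: attacked by Qd2.
Legal moves for White: none.
Not in check and no legal moves → stalemate.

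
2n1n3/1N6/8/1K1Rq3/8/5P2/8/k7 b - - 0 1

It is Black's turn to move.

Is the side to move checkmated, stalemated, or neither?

neither

Black to move; black king on a1.
In check: no.
Legal moves for Black include: Ng7, Nc7+, Nf6, Ned6+, Ne7, Na7+, Ncd6+, Nb6, Qh8, Qb8, Qg7, Qe7, Qc7, Qf6, Qe6, Qd6, Qh5, Qg5, ... (list truncated; more exist).
Black has legal moves and is not in check → neither.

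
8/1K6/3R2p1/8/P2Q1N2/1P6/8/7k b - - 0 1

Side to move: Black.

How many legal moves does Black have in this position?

2

Black to move; king on h1.
In check: no.
Legal moves: Kh2, g5.
Count: 2.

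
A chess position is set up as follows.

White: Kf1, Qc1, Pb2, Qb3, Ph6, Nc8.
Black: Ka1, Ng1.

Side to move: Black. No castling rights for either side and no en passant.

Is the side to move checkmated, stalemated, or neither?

checkmate

Black to move; black king on a1.
In check: yes, from the white queen on c1.
King squares — b1: attacked by Qc1; a2: attacked by Qb3; b2: attacked by Qc1.
Legal moves for Black: none.
In check with no legal moves → checkmate.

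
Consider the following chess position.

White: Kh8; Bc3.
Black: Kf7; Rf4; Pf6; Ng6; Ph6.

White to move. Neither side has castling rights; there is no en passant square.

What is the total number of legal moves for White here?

1

White to move; king on h8.
In check: yes, from the black knight on g6.
Legal moves: Kh7.
Count: 1.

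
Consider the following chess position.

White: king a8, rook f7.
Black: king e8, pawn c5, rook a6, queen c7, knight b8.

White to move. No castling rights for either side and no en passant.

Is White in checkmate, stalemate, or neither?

checkmate

White to move; white king on a8.
In check: yes, from the black rook on a6.
King squares — a7: attacked by Ra6; b7: attacked by Qc7; b8: attacked by Qc7.
Legal moves for White: none.
In check with no legal moves → checkmate.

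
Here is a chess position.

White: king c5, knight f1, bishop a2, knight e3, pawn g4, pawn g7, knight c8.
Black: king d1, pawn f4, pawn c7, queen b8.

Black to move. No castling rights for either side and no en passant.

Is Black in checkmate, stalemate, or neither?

neither

Black to move; black king on d1.
In check: yes, from the white knight on e3.
Legal moves for Black: Ke2, Ke1, Kc1, fxe3.
Black is in check but has 4 legal moves → neither.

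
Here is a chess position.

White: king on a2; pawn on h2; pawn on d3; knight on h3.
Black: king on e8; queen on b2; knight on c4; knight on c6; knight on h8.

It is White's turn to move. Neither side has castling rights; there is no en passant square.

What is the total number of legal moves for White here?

White to move; king on a2.
In check: yes, from the black queen on b2.
Legal moves: none.
Count: 0.

0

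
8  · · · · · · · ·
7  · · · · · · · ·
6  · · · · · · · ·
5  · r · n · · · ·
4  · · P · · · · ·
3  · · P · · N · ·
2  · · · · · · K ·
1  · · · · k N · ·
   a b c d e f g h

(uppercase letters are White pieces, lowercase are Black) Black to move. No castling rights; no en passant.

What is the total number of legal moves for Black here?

2

Black to move; king on e1.
In check: yes, from the white knight on f3.
Legal moves: Ke2, Kd1.
Count: 2.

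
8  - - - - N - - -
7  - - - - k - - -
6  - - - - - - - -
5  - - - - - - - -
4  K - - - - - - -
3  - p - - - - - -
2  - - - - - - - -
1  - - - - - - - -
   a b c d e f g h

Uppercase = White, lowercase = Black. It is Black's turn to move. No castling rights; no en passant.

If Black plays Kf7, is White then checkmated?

no

After Kf7: white king on a4; in check: no.
White is not in check, so this cannot be checkmate.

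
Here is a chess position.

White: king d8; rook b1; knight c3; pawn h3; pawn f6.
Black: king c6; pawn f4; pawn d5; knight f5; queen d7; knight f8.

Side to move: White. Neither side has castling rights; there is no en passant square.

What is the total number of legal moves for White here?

White to move; king on d8.
In check: yes, from the black queen on d7.
Legal moves: none.
Count: 0.

0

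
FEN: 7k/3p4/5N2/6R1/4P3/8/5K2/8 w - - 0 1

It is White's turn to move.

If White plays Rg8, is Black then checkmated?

After Rg8: black king on h8; in check: yes, from the white rook on g8.
King squares — g7: attacked by Rg8; h7: attacked by Nf6; g8: attacked by Nf6.
Black has no legal moves → checkmate.

yes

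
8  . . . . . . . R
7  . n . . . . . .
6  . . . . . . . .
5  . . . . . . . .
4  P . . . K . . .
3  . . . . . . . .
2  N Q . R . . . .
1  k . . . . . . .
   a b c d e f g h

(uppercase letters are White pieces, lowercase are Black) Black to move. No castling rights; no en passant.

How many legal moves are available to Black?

Black to move; king on a1.
In check: yes, from the white queen on b2.
Legal moves: none.
Count: 0.

0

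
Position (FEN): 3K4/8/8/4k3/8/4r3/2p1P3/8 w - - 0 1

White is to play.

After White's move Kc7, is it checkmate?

After Kc7: black king on e5; in check: no.
Black is not in check, so this cannot be checkmate.

no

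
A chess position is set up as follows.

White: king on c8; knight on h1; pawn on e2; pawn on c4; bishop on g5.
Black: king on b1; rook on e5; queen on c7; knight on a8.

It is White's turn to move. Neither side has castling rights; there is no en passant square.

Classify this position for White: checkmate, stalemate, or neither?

checkmate

White to move; white king on c8.
In check: yes, from the black queen on c7.
King squares — b7: attacked by Qc7; c7: attacked by Na8; d7: attacked by Qc7; b8: attacked by Qc7; d8: attacked by Qc7.
Legal moves for White: none.
In check with no legal moves → checkmate.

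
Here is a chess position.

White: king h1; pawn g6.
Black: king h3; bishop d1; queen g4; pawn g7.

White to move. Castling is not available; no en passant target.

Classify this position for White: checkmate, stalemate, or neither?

stalemate

White to move; white king on h1.
In check: no.
King squares — g1: attacked by Qg4; g2: attacked by Kh3; h2: attacked by Kh3.
Legal moves for White: none.
Not in check and no legal moves → stalemate.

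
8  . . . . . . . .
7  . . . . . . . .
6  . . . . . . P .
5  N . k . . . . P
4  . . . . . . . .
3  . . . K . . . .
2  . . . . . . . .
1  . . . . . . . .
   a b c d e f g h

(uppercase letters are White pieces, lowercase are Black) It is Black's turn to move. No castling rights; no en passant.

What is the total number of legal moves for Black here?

Black to move; king on c5.
In check: no.
Legal moves: Kd6, Kb6, Kd5, Kb5, Kb4.
Count: 5.

5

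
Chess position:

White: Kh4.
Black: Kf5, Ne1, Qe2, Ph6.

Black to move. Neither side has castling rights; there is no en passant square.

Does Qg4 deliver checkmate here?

yes

After Qg4: white king on h4; in check: yes, from the black queen on g4.
King squares — g3: attacked by Qg4; h3: attacked by Qg4; g4: attacked by Kf5; g5: attacked by Qg4; h5: attacked by Qg4.
White has no legal moves → checkmate.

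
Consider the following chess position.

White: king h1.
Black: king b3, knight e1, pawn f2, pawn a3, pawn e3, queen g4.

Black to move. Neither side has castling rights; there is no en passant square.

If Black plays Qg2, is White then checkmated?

After Qg2: white king on h1; in check: yes, from the black queen on g2.
King squares — g1: attacked by Pf2; g2: attacked by Ne1; h2: attacked by Qg2.
White has no legal moves → checkmate.

yes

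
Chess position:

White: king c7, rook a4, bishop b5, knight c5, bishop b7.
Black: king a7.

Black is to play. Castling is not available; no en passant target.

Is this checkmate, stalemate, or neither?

checkmate

Black to move; black king on a7.
In check: yes, from the white rook on a4.
King squares — a6: attacked by Ra4; b6: attacked by Kc7; b7: attacked by Nc5; a8: attacked by Ra4; b8: attacked by Kc7.
Legal moves for Black: none.
In check with no legal moves → checkmate.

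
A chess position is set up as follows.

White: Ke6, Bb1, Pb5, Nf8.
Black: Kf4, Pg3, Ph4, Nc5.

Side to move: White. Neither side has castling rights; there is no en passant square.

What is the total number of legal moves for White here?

White to move; king on e6.
In check: yes, from the black knight on c5.
Legal moves: Kf7, Ke7, Kf6, Kd6, Kd5.
Count: 5.

5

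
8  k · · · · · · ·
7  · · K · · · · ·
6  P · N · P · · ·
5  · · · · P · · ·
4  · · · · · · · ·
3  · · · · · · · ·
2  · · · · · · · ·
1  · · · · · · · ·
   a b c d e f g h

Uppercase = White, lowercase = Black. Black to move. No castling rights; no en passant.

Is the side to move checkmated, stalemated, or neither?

Black to move; black king on a8.
In check: no.
King squares — a7: attacked by Nc6; b7: attacked by Pa6; b8: attacked by Nc6.
Legal moves for Black: none.
Not in check and no legal moves → stalemate.

stalemate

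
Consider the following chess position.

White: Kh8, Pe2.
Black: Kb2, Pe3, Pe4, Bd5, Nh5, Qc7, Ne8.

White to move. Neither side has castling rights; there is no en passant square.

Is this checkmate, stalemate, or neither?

White to move; white king on h8.
In check: no.
King squares — g7: attacked by Nh5; h7: attacked by Qc7; g8: attacked by Bd5.
Legal moves for White: none.
Not in check and no legal moves → stalemate.

stalemate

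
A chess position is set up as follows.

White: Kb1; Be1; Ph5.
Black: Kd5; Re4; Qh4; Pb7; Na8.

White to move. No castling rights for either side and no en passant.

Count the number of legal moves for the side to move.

White to move; king on b1.
In check: no.
Legal moves: Ba5, Bxh4, Bb4, Bg3, Bc3, Bf2, Bd2, Kc2, Kb2, Ka2, Kc1, Ka1, h6.
Count: 13.

13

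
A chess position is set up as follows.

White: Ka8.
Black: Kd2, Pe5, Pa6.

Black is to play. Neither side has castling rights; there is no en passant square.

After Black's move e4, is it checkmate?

no

After e4: white king on a8; in check: no.
White is not in check, so this cannot be checkmate.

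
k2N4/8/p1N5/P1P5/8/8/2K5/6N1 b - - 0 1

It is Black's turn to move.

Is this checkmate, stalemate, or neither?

stalemate

Black to move; black king on a8.
In check: no.
King squares — a7: attacked by Nc6; b7: attacked by Nd8; b8: attacked by Nc6.
Legal moves for Black: none.
Not in check and no legal moves → stalemate.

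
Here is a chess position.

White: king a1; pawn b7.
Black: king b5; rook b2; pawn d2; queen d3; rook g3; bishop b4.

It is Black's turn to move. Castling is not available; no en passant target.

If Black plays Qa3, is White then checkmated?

yes

After Qa3: white king on a1; in check: yes, from the black queen on a3.
King squares — b1: attacked by Rb2; a2: attacked by Rb2; b2: attacked by Qa3.
White has no legal moves → checkmate.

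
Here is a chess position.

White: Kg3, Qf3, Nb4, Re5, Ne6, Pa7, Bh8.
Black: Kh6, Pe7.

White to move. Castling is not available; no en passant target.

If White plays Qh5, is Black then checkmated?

yes

After Qh5: black king on h6; in check: yes, from the white queen on h5.
King squares — g5: attacked by Re5; h5: attacked by Re5; g6: attacked by Qh5; g7: attacked by Ne6; h7: attacked by Qh5.
Black has no legal moves → checkmate.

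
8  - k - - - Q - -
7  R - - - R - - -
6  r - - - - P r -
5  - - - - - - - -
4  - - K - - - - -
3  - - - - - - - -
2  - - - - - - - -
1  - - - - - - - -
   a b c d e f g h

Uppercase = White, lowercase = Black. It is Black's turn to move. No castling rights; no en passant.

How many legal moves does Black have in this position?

Black to move; king on b8.
In check: yes, from the white queen on f8.
Legal moves: none.
Count: 0.

0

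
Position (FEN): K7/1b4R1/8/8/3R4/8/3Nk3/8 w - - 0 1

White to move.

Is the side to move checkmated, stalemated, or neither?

neither

White to move; white king on a8.
In check: yes, from the black bishop on b7.
King squares — a7: available; b7: available; b8: available.
Legal moves for White: Kb8, Kxb7, Ka7, Rxb7.
White is in check but has 4 legal moves → neither.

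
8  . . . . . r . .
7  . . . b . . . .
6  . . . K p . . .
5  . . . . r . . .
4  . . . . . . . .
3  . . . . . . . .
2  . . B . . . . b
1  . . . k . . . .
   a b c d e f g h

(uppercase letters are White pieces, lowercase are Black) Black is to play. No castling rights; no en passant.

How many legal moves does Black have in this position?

5

Black to move; king on d1.
In check: yes, from the white bishop on c2.
Legal moves: Ke2, Kd2, Kxc2, Ke1, Kc1.
Count: 5.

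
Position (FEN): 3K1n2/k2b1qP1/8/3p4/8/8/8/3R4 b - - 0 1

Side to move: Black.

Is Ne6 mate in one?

After Ne6: white king on d8; in check: yes, from the black knight on e6.
King squares — c7: attacked by Ne6; d7: attacked by Qf7; e7: attacked by Qf7; c8: attacked by Bd7; e8: attacked by Bd7.
White has no legal moves → checkmate.

yes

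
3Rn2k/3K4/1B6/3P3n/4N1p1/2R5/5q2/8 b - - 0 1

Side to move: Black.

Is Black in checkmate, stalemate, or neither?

Black to move; black king on h8.
In check: no.
Legal moves for Black include: Kg8, Kh7, Kg7, Ng7, Nf6+, Nf4, Ng3, Qf8, Qf7+, Qf6, Qxb6, Qf5+, Qc5, Qh4, Qf4, Qd4, Qg3, Qf3, ... (list truncated; more exist).
Black has legal moves and is not in check → neither.

neither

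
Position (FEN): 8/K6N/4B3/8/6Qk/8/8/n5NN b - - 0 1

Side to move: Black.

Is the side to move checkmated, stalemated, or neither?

checkmate

Black to move; black king on h4.
In check: yes, from the white queen on g4.
King squares — g3: attacked by Nh1; h3: attacked by Ng1; g4: attacked by Be6; g5: attacked by Qg4; h5: attacked by Qg4.
Legal moves for Black: none.
In check with no legal moves → checkmate.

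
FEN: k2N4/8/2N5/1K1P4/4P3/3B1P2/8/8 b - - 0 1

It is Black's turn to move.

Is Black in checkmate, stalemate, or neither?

Black to move; black king on a8.
In check: no.
King squares — a7: attacked by Nc6; b7: attacked by Nd8; b8: attacked by Nc6.
Legal moves for Black: none.
Not in check and no legal moves → stalemate.

stalemate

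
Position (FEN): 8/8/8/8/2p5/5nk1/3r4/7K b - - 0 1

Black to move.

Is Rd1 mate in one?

yes

After Rd1: white king on h1; in check: yes, from the black rook on d1.
King squares — g1: attacked by Rd1; g2: attacked by Kg3; h2: attacked by Nf3.
White has no legal moves → checkmate.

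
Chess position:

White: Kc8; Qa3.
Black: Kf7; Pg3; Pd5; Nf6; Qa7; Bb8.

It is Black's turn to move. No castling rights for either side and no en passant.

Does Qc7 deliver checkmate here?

After Qc7: white king on c8; in check: yes, from the black queen on c7.
King squares — b7: attacked by Qc7; c7: attacked by Bb8; d7: attacked by Nf6; b8: attacked by Qc7; d8: attacked by Qc7.
White has no legal moves → checkmate.

yes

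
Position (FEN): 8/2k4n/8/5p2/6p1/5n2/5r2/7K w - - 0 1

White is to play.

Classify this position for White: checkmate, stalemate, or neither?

stalemate

White to move; white king on h1.
In check: no.
King squares — g1: attacked by Nf3; g2: attacked by Rf2; h2: attacked by Rf2.
Legal moves for White: none.
Not in check and no legal moves → stalemate.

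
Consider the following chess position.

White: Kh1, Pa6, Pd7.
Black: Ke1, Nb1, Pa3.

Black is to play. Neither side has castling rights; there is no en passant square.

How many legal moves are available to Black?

Black to move; king on e1.
In check: no.
Legal moves: Kf2, Ke2, Kd2, Kf1, Kd1, Nc3, Nd2, a2.
Count: 8.

8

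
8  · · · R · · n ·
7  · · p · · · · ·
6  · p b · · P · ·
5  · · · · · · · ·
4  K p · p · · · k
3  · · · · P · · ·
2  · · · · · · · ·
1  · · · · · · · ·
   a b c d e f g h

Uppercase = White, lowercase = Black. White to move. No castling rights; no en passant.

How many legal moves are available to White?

2

White to move; king on a4.
In check: yes, from the black bishop on c6.
Legal moves: Kxb4, Kb3.
Count: 2.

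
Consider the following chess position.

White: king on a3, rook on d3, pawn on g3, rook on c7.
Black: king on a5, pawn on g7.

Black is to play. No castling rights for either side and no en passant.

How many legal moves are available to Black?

Black to move; king on a5.
In check: no.
Legal moves: Kb6, Ka6, Kb5, g6, g5.
Count: 5.

5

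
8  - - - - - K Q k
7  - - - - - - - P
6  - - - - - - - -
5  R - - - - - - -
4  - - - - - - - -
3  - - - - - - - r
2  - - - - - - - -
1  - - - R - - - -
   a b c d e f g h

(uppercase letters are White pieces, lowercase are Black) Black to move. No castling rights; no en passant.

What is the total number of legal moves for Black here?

0

Black to move; king on h8.
In check: yes, from the white queen on g8.
Legal moves: none.
Count: 0.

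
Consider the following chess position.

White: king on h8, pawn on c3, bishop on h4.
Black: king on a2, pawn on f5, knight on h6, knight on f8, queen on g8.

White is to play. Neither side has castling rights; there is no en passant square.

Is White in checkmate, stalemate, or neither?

checkmate

White to move; white king on h8.
In check: yes, from the black queen on g8.
King squares — g7: attacked by Qg8; h7: attacked by Nf8; g8: attacked by Nh6.
Legal moves for White: none.
In check with no legal moves → checkmate.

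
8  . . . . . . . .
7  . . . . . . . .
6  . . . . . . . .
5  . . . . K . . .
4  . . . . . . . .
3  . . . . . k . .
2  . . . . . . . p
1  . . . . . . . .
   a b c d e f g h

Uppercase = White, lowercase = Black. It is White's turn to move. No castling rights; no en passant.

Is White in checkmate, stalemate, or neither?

White to move; white king on e5.
In check: no.
Legal moves for White: Kf6, Ke6, Kd6, Kf5, Kd5, Kd4.
White has 6 legal moves and is not in check → neither.

neither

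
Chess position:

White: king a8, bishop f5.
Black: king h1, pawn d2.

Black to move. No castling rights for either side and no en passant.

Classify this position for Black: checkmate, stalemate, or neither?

Black to move; black king on h1.
In check: no.
Legal moves for Black: Kh2, Kg2, Kg1, d1=Q, d1=R, d1=B, d1=N.
Black has 7 legal moves and is not in check → neither.

neither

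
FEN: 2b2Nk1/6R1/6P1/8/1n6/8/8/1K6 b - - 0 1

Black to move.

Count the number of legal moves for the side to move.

3

Black to move; king on g8.
In check: yes, from the white rook on g7.
Legal moves: Kh8, Kxf8, Kxg7.
Count: 3.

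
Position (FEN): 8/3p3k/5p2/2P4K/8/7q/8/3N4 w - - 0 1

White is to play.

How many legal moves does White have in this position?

White to move; king on h5.
In check: yes, from the black queen on h3.
Legal moves: none.
Count: 0.

0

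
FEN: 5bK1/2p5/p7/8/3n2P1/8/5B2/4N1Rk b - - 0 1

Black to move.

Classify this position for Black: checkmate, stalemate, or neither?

Black to move; black king on h1.
In check: yes, from the white rook on g1.
Legal moves for Black: Kh2.
Black is in check but has 1 legal move → neither.

neither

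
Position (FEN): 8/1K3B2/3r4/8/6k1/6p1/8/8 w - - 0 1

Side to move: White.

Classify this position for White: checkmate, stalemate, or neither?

neither

White to move; white king on b7.
In check: no.
Legal moves for White: Bg8, Be8, Bg6, Be6+, Bh5+, Bd5, Bc4, Bb3, Ba2, Kc8, Kb8, Ka8, Kc7, Ka7.
White has 14 legal moves and is not in check → neither.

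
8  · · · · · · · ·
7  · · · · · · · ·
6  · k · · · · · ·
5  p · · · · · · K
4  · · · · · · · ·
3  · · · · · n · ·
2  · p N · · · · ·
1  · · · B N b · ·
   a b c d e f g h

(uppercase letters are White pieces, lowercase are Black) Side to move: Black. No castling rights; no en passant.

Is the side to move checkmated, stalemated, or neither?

Black to move; black king on b6.
In check: no.
Legal moves for Black include: Kc7, Kb7, Ka7, Kc6, Ka6, Kc5, Kb5, Ng5, Ne5, Nh4, Nd4, Nh2, Nd2, Ng1, Nxe1, Ba6, Bb5, Bc4, ... (list truncated; more exist).
Black has legal moves and is not in check → neither.

neither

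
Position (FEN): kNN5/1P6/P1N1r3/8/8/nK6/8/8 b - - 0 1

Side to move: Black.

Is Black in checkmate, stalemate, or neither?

checkmate

Black to move; black king on a8.
In check: yes, from the white pawn on b7.
King squares — a7: attacked by Nc6; b7: attacked by Pa6; b8: attacked by Nc6.
Legal moves for Black: none.
In check with no legal moves → checkmate.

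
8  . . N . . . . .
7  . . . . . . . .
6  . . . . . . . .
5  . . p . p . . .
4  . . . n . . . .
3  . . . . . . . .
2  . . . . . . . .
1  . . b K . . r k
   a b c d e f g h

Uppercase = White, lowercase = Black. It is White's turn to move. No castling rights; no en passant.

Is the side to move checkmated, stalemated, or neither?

checkmate

White to move; white king on d1.
In check: yes, from the black rook on g1.
King squares — c1: attacked by Rg1; e1: attacked by Rg1; c2: attacked by Nd4; d2: attacked by Bc1; e2: attacked by Nd4.
Legal moves for White: none.
In check with no legal moves → checkmate.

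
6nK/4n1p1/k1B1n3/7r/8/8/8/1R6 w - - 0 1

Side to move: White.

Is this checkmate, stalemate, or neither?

White to move; white king on h8.
In check: yes, from the black rook on h5.
King squares — g7: attacked by Ne6; h7: attacked by Rh5; g8: attacked by Ne7.
Legal moves for White: none.
In check with no legal moves → checkmate.

checkmate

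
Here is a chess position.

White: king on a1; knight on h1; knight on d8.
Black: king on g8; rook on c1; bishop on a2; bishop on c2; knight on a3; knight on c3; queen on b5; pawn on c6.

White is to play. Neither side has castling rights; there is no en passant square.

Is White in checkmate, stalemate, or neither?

checkmate

White to move; white king on a1.
In check: yes, from the black rook on c1.
King squares — b1: attacked by Rc1; a2: attacked by Nc3; b2: attacked by Qb5.
Legal moves for White: none.
In check with no legal moves → checkmate.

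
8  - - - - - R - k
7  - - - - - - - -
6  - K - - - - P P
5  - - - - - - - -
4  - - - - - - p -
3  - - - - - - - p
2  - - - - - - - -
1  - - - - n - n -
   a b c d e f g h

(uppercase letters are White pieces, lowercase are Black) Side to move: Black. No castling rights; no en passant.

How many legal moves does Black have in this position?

0

Black to move; king on h8.
In check: yes, from the white rook on f8.
Legal moves: none.
Count: 0.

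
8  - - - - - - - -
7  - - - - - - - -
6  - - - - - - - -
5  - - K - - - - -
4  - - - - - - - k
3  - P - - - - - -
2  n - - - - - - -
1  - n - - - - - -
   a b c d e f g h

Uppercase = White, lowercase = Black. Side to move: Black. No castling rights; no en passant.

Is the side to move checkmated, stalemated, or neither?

Black to move; black king on h4.
In check: no.
Legal moves for Black: Kh5, Kg5, Kg4, Kh3, Kg3, Nb4, Nac3, Nc1, Nbc3, Na3, Nd2.
Black has 11 legal moves and is not in check → neither.

neither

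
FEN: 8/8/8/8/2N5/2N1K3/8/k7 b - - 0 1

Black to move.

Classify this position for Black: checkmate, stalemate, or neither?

stalemate

Black to move; black king on a1.
In check: no.
King squares — b1: attacked by Nc3; a2: attacked by Nc3; b2: attacked by Nc4.
Legal moves for Black: none.
Not in check and no legal moves → stalemate.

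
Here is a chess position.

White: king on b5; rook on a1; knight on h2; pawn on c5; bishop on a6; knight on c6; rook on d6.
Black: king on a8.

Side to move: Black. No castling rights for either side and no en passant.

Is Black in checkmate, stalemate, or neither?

Black to move; black king on a8.
In check: no.
King squares — a7: attacked by Nc6; b7: attacked by Ba6; b8: attacked by Nc6.
Legal moves for Black: none.
Not in check and no legal moves → stalemate.

stalemate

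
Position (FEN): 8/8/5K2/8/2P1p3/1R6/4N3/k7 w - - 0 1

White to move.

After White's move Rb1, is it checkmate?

After Rb1: black king on a1; in check: yes, from the white rook on b1.
Black has 2 legal replies: Ka2, Kxb1.
In check but a legal move exists → not checkmate.

no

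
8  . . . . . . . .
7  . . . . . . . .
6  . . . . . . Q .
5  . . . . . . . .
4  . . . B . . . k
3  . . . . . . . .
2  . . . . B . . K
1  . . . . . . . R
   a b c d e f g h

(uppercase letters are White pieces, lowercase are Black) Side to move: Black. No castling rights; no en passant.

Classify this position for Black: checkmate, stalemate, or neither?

stalemate

Black to move; black king on h4.
In check: no.
King squares — g3: attacked by Kh2; h3: attacked by Kh2; g4: attacked by Be2; g5: attacked by Qg6; h5: attacked by Be2.
Legal moves for Black: none.
Not in check and no legal moves → stalemate.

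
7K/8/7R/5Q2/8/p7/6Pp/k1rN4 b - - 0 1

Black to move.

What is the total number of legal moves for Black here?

Black to move; king on a1.
In check: no.
Legal moves: Rc8+, Rc7, Rc6, Rc5, Rc4, Rc3, Rc2, Rxd1, Rb1, Ka2, a2, h1=Q, h1=R, h1=B, h1=N.
Count: 15.

15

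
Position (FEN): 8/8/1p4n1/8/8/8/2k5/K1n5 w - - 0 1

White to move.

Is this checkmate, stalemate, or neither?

stalemate

White to move; white king on a1.
In check: no.
King squares — b1: attacked by Kc2; a2: attacked by Nc1; b2: attacked by Kc2.
Legal moves for White: none.
Not in check and no legal moves → stalemate.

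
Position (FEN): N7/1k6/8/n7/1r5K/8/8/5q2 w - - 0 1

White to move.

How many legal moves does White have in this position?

3

White to move; king on h4.
In check: yes, from the black rook on b4.
Legal moves: Kh5, Kg5, Kg3.
Count: 3.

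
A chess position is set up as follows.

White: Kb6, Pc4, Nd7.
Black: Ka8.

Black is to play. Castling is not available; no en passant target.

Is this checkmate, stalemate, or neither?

stalemate

Black to move; black king on a8.
In check: no.
King squares — a7: attacked by Kb6; b7: attacked by Kb6; b8: attacked by Nd7.
Legal moves for Black: none.
Not in check and no legal moves → stalemate.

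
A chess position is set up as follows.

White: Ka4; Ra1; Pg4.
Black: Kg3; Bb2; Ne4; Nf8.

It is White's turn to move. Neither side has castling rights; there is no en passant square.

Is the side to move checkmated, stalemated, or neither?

neither

White to move; white king on a4.
In check: no.
Legal moves for White: Kb5, Ka5, Kb4, Kb3, Ra3+, Ra2, Rh1, Rg1+, Rf1, Re1, Rd1, Rc1, Rb1, g5.
White has 14 legal moves and is not in check → neither.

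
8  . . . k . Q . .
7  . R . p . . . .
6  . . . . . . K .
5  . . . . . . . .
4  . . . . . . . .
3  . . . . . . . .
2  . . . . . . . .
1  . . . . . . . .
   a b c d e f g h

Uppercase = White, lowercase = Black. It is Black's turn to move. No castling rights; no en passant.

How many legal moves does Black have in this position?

Black to move; king on d8.
In check: yes, from the white queen on f8.
Legal moves: none.
Count: 0.

0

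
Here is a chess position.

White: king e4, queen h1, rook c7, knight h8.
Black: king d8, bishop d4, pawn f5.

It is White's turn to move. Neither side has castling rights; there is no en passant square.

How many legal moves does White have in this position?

6

White to move; king on e4.
In check: yes, from the black pawn on f5.
Legal moves: Kxf5, Kd5, Kf4, Kxd4, Kf3, Kd3.
Count: 6.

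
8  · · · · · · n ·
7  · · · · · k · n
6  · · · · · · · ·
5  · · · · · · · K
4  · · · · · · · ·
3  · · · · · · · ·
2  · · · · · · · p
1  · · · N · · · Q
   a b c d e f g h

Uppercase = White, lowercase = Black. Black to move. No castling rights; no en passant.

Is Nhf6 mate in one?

After Nhf6: white king on h5; in check: yes, from the black knight on f6.
White has 2 legal replies: Kg5, Kh4.
In check but a legal move exists → not checkmate.

no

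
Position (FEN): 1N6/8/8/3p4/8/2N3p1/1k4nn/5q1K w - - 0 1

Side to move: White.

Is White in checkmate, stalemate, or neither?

checkmate

White to move; white king on h1.
In check: yes, from the black queen on f1.
King squares — g1: attacked by Qf1; g2: attacked by Qf1; h2: attacked by Pg3.
Legal moves for White: none.
In check with no legal moves → checkmate.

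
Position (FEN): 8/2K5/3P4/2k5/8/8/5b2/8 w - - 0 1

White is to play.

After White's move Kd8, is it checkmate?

no

After Kd8: black king on c5; in check: no.
Black is not in check, so this cannot be checkmate.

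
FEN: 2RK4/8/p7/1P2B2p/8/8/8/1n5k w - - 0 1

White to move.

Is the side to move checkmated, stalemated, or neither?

White to move; white king on d8.
In check: no.
Legal moves for White include: Ke8, Ke7, Kd7, Kc7, Rb8, Ra8, Rc7, Rc6, Rc5, Rc4, Rc3, Rc2, Rc1+, Bh8, Bb8, Bg7, Bc7, Bf6, ... (list truncated; more exist).
White has legal moves and is not in check → neither.

neither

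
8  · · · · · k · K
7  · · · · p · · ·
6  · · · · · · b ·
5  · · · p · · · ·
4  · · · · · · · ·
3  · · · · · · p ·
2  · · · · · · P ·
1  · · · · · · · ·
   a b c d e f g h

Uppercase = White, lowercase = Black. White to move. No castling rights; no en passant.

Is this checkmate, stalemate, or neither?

stalemate

White to move; white king on h8.
In check: no.
King squares — g7: attacked by Kf8; h7: attacked by Bg6; g8: attacked by Kf8.
Legal moves for White: none.
Not in check and no legal moves → stalemate.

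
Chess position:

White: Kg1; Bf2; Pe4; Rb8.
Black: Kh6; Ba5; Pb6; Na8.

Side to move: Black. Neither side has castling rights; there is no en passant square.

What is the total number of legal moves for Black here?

11

Black to move; king on h6.
In check: no.
Legal moves: Nc7, Kh7, Kg7, Kg6, Kh5, Kg5, Bb4, Bc3, Bd2, Be1, b5.
Count: 11.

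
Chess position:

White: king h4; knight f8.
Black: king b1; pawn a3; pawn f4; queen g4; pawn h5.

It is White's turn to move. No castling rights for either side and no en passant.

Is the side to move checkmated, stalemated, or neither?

checkmate

White to move; white king on h4.
In check: yes, from the black queen on g4.
King squares — g3: attacked by Pf4; h3: attacked by Qg4; g4: attacked by Ph5; g5: attacked by Qg4; h5: attacked by Qg4.
Legal moves for White: none.
In check with no legal moves → checkmate.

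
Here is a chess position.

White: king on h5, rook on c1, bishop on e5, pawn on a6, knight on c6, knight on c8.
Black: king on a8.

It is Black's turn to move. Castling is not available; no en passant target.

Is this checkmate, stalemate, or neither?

stalemate

Black to move; black king on a8.
In check: no.
King squares — a7: attacked by Nc6; b7: attacked by Pa6; b8: attacked by Be5.
Legal moves for Black: none.
Not in check and no legal moves → stalemate.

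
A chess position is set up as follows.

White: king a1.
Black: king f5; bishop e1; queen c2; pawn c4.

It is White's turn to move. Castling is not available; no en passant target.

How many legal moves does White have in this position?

White to move; king on a1.
In check: no.
Legal moves: none.
Count: 0.

0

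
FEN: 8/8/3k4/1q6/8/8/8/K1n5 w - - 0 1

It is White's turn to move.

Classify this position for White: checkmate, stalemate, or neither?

White to move; white king on a1.
In check: no.
King squares — b1: attacked by Qb5; a2: attacked by Nc1; b2: attacked by Qb5.
Legal moves for White: none.
Not in check and no legal moves → stalemate.

stalemate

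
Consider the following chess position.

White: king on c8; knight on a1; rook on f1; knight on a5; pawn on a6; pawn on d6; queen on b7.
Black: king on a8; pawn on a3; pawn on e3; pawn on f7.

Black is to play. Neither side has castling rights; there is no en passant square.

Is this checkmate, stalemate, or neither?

Black to move; black king on a8.
In check: yes, from the white queen on b7.
King squares — a7: attacked by Qb7; b7: attacked by Na5; b8: attacked by Qb7.
Legal moves for Black: none.
In check with no legal moves → checkmate.

checkmate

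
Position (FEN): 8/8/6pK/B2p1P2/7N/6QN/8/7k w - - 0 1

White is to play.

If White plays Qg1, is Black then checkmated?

After Qg1: black king on h1; in check: yes, from the white queen on g1.
King squares — g1: attacked by Nh3; g2: attacked by Qg1; h2: attacked by Qg1.
Black has no legal moves → checkmate.

yes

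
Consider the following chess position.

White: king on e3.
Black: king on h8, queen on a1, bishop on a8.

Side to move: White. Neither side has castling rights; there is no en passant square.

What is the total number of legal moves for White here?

5

White to move; king on e3.
In check: no.
Legal moves: Kf4, Kd3, Kf2, Ke2, Kd2.
Count: 5.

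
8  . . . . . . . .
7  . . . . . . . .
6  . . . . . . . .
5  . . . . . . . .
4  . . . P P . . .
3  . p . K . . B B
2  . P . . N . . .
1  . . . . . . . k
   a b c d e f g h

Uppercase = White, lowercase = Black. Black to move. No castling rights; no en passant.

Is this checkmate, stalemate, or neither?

Black to move; black king on h1.
In check: no.
King squares — g1: attacked by Ne2; g2: attacked by Bh3; h2: attacked by Bg3.
Legal moves for Black: none.
Not in check and no legal moves → stalemate.

stalemate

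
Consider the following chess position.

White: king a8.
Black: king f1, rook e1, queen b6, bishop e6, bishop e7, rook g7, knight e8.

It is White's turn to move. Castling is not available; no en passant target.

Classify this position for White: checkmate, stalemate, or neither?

stalemate

White to move; white king on a8.
In check: no.
King squares — a7: attacked by Qb6; b7: attacked by Qb6; b8: attacked by Qb6.
Legal moves for White: none.
Not in check and no legal moves → stalemate.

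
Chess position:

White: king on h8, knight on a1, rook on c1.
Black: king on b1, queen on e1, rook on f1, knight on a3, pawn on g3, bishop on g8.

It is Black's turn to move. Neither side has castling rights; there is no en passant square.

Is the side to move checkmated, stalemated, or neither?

neither

Black to move; black king on b1.
In check: yes, from the white rook on c1.
Legal moves for Black: Kb2, Ka2, Kxc1, Qxc1.
Black is in check but has 4 legal moves → neither.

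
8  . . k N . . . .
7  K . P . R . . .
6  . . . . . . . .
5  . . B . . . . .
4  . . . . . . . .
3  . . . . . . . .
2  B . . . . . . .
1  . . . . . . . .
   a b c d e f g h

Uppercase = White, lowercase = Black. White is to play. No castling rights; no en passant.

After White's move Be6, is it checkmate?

yes

After Be6: black king on c8; in check: yes, from the white bishop on e6.
King squares — b7: attacked by Ka7; c7: attacked by Re7; d7: attacked by Be6; b8: attacked by Ka7; d8: attacked by Pc7.
Black has no legal moves → checkmate.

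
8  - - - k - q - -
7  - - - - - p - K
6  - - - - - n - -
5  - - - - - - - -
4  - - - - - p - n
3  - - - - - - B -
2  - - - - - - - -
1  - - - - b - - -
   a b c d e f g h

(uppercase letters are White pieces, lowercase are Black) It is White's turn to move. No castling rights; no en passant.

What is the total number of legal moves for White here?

White to move; king on h7.
In check: yes, from the black knight on f6.
Legal moves: none.
Count: 0.

0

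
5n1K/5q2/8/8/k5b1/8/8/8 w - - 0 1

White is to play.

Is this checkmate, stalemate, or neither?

stalemate

White to move; white king on h8.
In check: no.
King squares — g7: attacked by Qf7; h7: attacked by Qf7; g8: attacked by Qf7.
Legal moves for White: none.
Not in check and no legal moves → stalemate.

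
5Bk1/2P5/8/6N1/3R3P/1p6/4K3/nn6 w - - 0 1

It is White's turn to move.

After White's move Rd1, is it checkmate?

no

After Rd1: black king on g8; in check: no.
Black is not in check, so this cannot be checkmate.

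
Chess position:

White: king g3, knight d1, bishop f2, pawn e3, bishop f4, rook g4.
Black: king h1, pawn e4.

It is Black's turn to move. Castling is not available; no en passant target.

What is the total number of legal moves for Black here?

Black to move; king on h1.
In check: no.
Legal moves: none.
Count: 0.

0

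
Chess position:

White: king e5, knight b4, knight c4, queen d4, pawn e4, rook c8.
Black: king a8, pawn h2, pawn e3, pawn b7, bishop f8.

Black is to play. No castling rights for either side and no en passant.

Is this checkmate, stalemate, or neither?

Black to move; black king on a8.
In check: yes, from the white rook on c8.
King squares — a7: attacked by Qd4; b7: own pawn; b8: attacked by Rc8.
Legal moves for Black: none.
In check with no legal moves → checkmate.

checkmate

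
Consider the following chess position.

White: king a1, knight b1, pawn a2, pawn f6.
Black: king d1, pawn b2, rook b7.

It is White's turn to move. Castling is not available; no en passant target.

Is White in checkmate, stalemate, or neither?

checkmate

White to move; white king on a1.
In check: yes, from the black pawn on b2.
King squares — b1: own knight; a2: own pawn; b2: attacked by Rb7.
Legal moves for White: none.
In check with no legal moves → checkmate.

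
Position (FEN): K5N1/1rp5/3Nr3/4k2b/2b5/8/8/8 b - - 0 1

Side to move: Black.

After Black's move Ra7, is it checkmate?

After Ra7: white king on a8; in check: yes, from the black rook on a7.
White has 2 legal replies: Kb8, Kxa7.
In check but a legal move exists → not checkmate.

no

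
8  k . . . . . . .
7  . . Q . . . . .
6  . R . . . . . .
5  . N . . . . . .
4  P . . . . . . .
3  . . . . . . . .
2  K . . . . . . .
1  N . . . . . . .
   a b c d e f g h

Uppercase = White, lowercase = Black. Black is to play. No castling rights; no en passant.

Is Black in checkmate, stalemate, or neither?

Black to move; black king on a8.
In check: no.
King squares — a7: attacked by Nb5; b7: attacked by Rb6; b8: attacked by Rb6.
Legal moves for Black: none.
Not in check and no legal moves → stalemate.

stalemate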